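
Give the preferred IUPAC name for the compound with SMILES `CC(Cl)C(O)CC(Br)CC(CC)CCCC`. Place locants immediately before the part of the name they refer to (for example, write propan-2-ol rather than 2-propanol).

5-bromo-2-chloro-7-ethylundecan-3-ol

Counting along the main chain through the –OH group gives 11 carbons: the parent is undecane.
The highest-priority functional group is an alcohol (–OH), so the name ends in -ol.
Choose the numbering such that numbering from this end puts the hydroxyl group at C-3 rather than C-9.
This places the hydroxyl at C-3; a bromo group at C-5; a chloro group at C-2; an ethyl group at C-7.
Substituent prefixes are cited in alphabetical order (multiplying prefixes like di-/tri- are ignored for ordering).
Putting it together: 5-bromo-2-chloro-7-ethylundecan-3-ol.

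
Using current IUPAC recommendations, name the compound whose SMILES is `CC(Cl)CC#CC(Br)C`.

The longest carbon chain that includes the multiple bond has 7 carbons, so the parent hydride is heptane.
There is one C≡C triple bond, indicated by the ending -yne.
The numbering direction is chosen so that numbering from this end puts the triple bond at C-3 rather than C-4.
With this numbering: the triple bond between C-3 and C-4; a bromo group at C-2; a chloro group at C-6.
The substituents are ordered alphabetically, ignoring any di-/tri- multipliers.
The name is 2-bromo-6-chlorohept-3-yne.

2-bromo-6-chlorohept-3-yne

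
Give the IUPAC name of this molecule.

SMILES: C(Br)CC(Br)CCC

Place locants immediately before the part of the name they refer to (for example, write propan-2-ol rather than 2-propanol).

1,3-dibromohexane

The parent chain contains 6 carbons (hexane).
Number the chain so that the substituent locant set {1,3} is lower than {4,6} at the first point of difference.
This places bromo groups at C-1 and C-3.
The name is 1,3-dibromohexane.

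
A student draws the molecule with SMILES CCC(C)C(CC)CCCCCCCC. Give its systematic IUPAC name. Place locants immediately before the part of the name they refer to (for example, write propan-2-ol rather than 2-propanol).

4-ethyl-3-methyldodecane

The parent chain contains 12 carbons (dodecane).
The numbering direction is chosen so that the substituent locant set {3,4} is lower than {9,10} at the first point of difference.
This places an ethyl group at C-4; a methyl group at C-3.
Prefixes are listed alphabetically: ethyl, methyl.
Assembling the pieces gives 4-ethyl-3-methyldodecane.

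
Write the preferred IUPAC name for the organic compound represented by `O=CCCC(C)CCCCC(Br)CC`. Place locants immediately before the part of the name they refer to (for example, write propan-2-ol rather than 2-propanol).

The longest carbon chain that includes the –CHO group has 11 carbons, so the parent hydride is undecane.
The highest-priority functional group is an aldehyde (terminal –CHO), so the name ends in -al.
Choose the numbering such that the aldehyde carbon is C-1 by definition.
With this numbering: a bromo group at C-9; a methyl group at C-4.
Substituent prefixes are cited in alphabetical order (multiplying prefixes like di-/tri- are ignored for ordering).
The name is 9-bromo-4-methylundecanal.

9-bromo-4-methylundecanal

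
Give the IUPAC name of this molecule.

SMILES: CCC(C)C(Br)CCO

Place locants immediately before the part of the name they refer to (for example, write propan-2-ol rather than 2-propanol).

The longest carbon chain that includes the –OH group has 6 carbons, so the parent hydride is hexane.
An alcohol (–OH) is the principal characteristic group, giving the suffix -ol.
The numbering direction is chosen so that numbering from this end puts the hydroxyl group at C-1 rather than C-6.
That gives the hydroxyl at C-1; a bromo group at C-3; a methyl group at C-4.
Substituent prefixes are cited in alphabetical order (multiplying prefixes like di-/tri- are ignored for ordering).
The name is 3-bromo-4-methylhexan-1-ol.

3-bromo-4-methylhexan-1-ol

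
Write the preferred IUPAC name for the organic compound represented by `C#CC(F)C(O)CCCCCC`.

3-fluorodec-1-yn-4-ol

The longest carbon chain that includes the –OH group and the multiple bond has 10 carbons, so the parent hydride is decane.
The highest-priority functional group is an alcohol (–OH), so the name ends in -ol.
A C≡C triple bond in the chain gives the infix -yne-.
Choose the numbering such that numbering from this end puts the hydroxyl group at C-4 rather than C-7.
That gives the hydroxyl at C-4; the triple bond between C-1 and C-2; a fluoro group at C-3.
Putting it together: 3-fluorodec-1-yn-4-ol.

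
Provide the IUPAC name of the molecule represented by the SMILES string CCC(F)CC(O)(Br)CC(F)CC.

Counting along the main chain through the –OH group gives 9 carbons: the parent is nonane.
The principal characteristic group is an alcohol (–OH), named with the suffix -ol.
Both numbering directions give the same locant set; either may be used.
That gives the hydroxyl at C-5; a bromo group at C-5; fluoro groups at C-3 and C-7.
Substituent prefixes are cited in alphabetical order (multiplying prefixes like di-/tri- are ignored for ordering).
The name is 5-bromo-3,7-difluorononan-5-ol.

5-bromo-3,7-difluorononan-5-ol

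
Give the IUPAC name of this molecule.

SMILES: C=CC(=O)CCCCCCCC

undec-1-en-3-one

The longest carbon chain that includes the carbonyl and the multiple bond has 11 carbons, so the parent hydride is undecane.
The highest-priority functional group is a ketone (C=O on an internal carbon), so the name ends in -one.
A C=C double bond in the chain gives the infix -ene-.
Number the chain so that numbering from this end puts the carbonyl group at C-3 rather than C-9.
This places the carbonyl at C-3; the double bond between C-1 and C-2.
The name is undec-1-en-3-one.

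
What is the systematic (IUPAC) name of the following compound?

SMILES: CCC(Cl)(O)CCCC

Counting along the main chain through the –OH group gives 7 carbons: the parent is heptane.
The principal characteristic group is an alcohol (–OH), named with the suffix -ol.
The numbering direction is chosen so that numbering from this end puts the hydroxyl group at C-3 rather than C-5.
This places the hydroxyl at C-3; a chloro group at C-3.
The name is 3-chloroheptan-3-ol.

3-chloroheptan-3-ol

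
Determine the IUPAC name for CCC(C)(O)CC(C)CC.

The longest carbon chain that includes the –OH group has 7 carbons, so the parent hydride is heptane.
The principal characteristic group is an alcohol (–OH), named with the suffix -ol.
Choose the numbering such that numbering from this end puts the hydroxyl group at C-3 rather than C-5.
That gives the hydroxyl at C-3; methyl groups at C-3 and C-5.
Putting it together: 3,5-dimethylheptan-3-ol.

3,5-dimethylheptan-3-ol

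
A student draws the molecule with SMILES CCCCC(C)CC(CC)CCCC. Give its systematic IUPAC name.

5-ethyl-7-methylundecane

The parent chain contains 11 carbons (undecane).
The numbering direction is chosen so that the locant sets are identical either way, so the alphabetically earlier ethyl substituent takes the lower locant (5 rather than 7).
With this numbering: an ethyl group at C-5; a methyl group at C-7.
The substituents are ordered alphabetically, ignoring any di-/tri- multipliers.
Assembling the pieces gives 5-ethyl-7-methylundecane.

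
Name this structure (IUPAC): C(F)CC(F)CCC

The longest carbon chain is 6 atoms: the parent is hexane.
Number the chain so that the substituent locant set {1,3} is lower than {4,6} at the first point of difference.
With this numbering: fluoro groups at C-1 and C-3.
The name is 1,3-difluorohexane.

1,3-difluorohexane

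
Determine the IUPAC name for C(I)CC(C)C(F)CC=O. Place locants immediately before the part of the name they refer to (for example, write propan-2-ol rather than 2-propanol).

3-fluoro-6-iodo-4-methylhexanal

Counting along the main chain through the –CHO group gives 6 carbons: the parent is hexane.
The highest-priority functional group is an aldehyde (terminal –CHO), so the name ends in -al.
The numbering direction is chosen so that the aldehyde carbon is C-1 by definition.
This places a fluoro group at C-3; an iodo group at C-6; a methyl group at C-4.
Substituent prefixes are cited in alphabetical order (multiplying prefixes like di-/tri- are ignored for ordering).
Putting it together: 3-fluoro-6-iodo-4-methylhexanal.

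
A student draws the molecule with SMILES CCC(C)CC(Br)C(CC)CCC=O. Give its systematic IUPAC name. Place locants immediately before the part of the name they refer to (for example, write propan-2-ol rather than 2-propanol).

5-bromo-4-ethyl-7-methylnonanal

Counting along the main chain through the –CHO group gives 9 carbons: the parent is nonane.
An aldehyde (terminal –CHO) is the principal characteristic group, giving the suffix -al.
Number the chain so that the aldehyde carbon is C-1 by definition.
This places a bromo group at C-5; an ethyl group at C-4; a methyl group at C-7.
Substituent prefixes are cited in alphabetical order (multiplying prefixes like di-/tri- are ignored for ordering).
The name is 5-bromo-4-ethyl-7-methylnonanal.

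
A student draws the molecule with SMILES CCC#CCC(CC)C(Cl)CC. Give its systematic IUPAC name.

The longest chain bearing the multiple bond is 9 carbons long (nonane).
There is one C≡C triple bond, indicated by the ending -yne.
The numbering direction is chosen so that numbering from this end puts the triple bond at C-3 rather than C-6.
With this numbering: the triple bond between C-3 and C-4; a chloro group at C-7; an ethyl group at C-6.
Prefixes are listed alphabetically: chloro, ethyl.
The name is 7-chloro-6-ethylnon-3-yne.

7-chloro-6-ethylnon-3-yne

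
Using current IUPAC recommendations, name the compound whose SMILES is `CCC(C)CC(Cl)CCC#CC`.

The longest chain bearing the multiple bond is 10 carbons long (decane).
There is one C≡C triple bond, indicated by the ending -yne.
Number the chain so that numbering from this end puts the triple bond at C-2 rather than C-8.
With this numbering: the triple bond between C-2 and C-3; a chloro group at C-6; a methyl group at C-8.
Substituent prefixes are cited in alphabetical order (multiplying prefixes like di-/tri- are ignored for ordering).
The name is 6-chloro-8-methyldec-2-yne.

6-chloro-8-methyldec-2-yne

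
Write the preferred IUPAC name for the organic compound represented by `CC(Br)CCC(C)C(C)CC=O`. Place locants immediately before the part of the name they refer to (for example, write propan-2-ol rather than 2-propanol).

Counting along the main chain through the –CHO group gives 8 carbons: the parent is octane.
The highest-priority functional group is an aldehyde (terminal –CHO), so the name ends in -al.
Number the chain so that the aldehyde carbon is C-1 by definition.
With this numbering: a bromo group at C-7; methyl groups at C-3 and C-4.
Prefixes are listed alphabetically: bromo, methyl.
Assembling the pieces gives 7-bromo-3,4-dimethyloctanal.

7-bromo-3,4-dimethyloctanal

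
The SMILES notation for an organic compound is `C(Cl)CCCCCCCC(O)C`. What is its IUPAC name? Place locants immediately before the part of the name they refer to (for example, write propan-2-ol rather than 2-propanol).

10-chlorodecan-2-ol

Counting along the main chain through the –OH group gives 10 carbons: the parent is decane.
The principal characteristic group is an alcohol (–OH), named with the suffix -ol.
Choose the numbering such that numbering from this end puts the hydroxyl group at C-2 rather than C-9.
This places the hydroxyl at C-2; a chloro group at C-10.
Putting it together: 10-chlorodecan-2-ol.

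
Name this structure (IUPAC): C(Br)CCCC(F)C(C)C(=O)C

The longest carbon chain that includes the carbonyl has 8 carbons, so the parent hydride is octane.
A ketone (C=O on an internal carbon) is the principal characteristic group, giving the suffix -one.
The numbering direction is chosen so that numbering from this end puts the carbonyl group at C-2 rather than C-7.
That gives the carbonyl at C-2; a bromo group at C-8; a fluoro group at C-4; a methyl group at C-3.
The substituents are ordered alphabetically, ignoring any di-/tri- multipliers.
Putting it together: 8-bromo-4-fluoro-3-methyloctan-2-one.

8-bromo-4-fluoro-3-methyloctan-2-one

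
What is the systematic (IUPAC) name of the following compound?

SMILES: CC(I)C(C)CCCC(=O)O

6-iodo-5-methylheptanoic acid

Counting along the main chain through the –COOH group gives 7 carbons: the parent is heptane.
A carboxylic acid (terminal –COOH) is the principal characteristic group, giving the suffix -oic acid.
Choose the numbering such that the carboxylic acid carbon is C-1 by definition.
This places an iodo group at C-6; a methyl group at C-5.
Substituent prefixes are cited in alphabetical order (multiplying prefixes like di-/tri- are ignored for ordering).
Putting it together: 6-iodo-5-methylheptanoic acid.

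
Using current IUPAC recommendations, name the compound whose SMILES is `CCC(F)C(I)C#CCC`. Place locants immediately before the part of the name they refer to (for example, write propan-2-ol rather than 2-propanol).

6-fluoro-5-iodooct-3-yne

The longest carbon chain that includes the multiple bond has 8 carbons, so the parent hydride is octane.
A C≡C triple bond in the chain gives the infix -yne-.
Number the chain so that numbering from this end puts the triple bond at C-3 rather than C-5.
This places the triple bond between C-3 and C-4; a fluoro group at C-6; an iodo group at C-5.
The substituents are ordered alphabetically, ignoring any di-/tri- multipliers.
Putting it together: 6-fluoro-5-iodooct-3-yne.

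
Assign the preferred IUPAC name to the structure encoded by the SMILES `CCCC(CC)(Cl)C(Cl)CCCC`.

4,5-dichloro-4-ethylnonane

The parent chain contains 9 carbons (nonane).
Choose the numbering such that the substituent locant set {4,4,5} is lower than {5,6,6} at the first point of difference.
With this numbering: chloro groups at C-4 and C-5; an ethyl group at C-4.
The substituents are ordered alphabetically, ignoring any di-/tri- multipliers.
The name is 4,5-dichloro-4-ethylnonane.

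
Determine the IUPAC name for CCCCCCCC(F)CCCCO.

The longest chain bearing the –OH group is 12 carbons long (dodecane).
The highest-priority functional group is an alcohol (–OH), so the name ends in -ol.
The numbering direction is chosen so that numbering from this end puts the hydroxyl group at C-1 rather than C-12.
With this numbering: the hydroxyl at C-1; a fluoro group at C-5.
Assembling the pieces gives 5-fluorododecan-1-ol.

5-fluorododecan-1-ol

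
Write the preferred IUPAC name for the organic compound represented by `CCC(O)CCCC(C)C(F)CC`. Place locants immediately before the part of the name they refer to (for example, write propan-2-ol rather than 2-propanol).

8-fluoro-7-methyldecan-3-ol

Counting along the main chain through the –OH group gives 10 carbons: the parent is decane.
The principal characteristic group is an alcohol (–OH), named with the suffix -ol.
Choose the numbering such that numbering from this end puts the hydroxyl group at C-3 rather than C-8.
With this numbering: the hydroxyl at C-3; a fluoro group at C-8; a methyl group at C-7.
Substituent prefixes are cited in alphabetical order (multiplying prefixes like di-/tri- are ignored for ordering).
Putting it together: 8-fluoro-7-methyldecan-3-ol.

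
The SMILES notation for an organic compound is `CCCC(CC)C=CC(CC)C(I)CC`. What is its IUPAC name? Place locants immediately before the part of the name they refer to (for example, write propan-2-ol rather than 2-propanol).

4,7-diethyl-3-iododec-5-ene

The longest carbon chain that includes the multiple bond has 10 carbons, so the parent hydride is decane.
There is one C=C double bond, indicated by the ending -ene.
The numbering direction is chosen so that the substituent locant set {3,4,7} is lower than {4,7,8} at the first point of difference.
With this numbering: the double bond between C-5 and C-6; ethyl groups at C-4 and C-7; an iodo group at C-3.
The substituents are ordered alphabetically, ignoring any di-/tri- multipliers.
The name is 4,7-diethyl-3-iododec-5-ene.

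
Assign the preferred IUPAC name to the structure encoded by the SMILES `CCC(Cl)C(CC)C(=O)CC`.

Counting along the main chain through the carbonyl gives 7 carbons: the parent is heptane.
The highest-priority functional group is a ketone (C=O on an internal carbon), so the name ends in -one.
The numbering direction is chosen so that numbering from this end puts the carbonyl group at C-3 rather than C-5.
This places the carbonyl at C-3; a chloro group at C-5; an ethyl group at C-4.
The substituents are ordered alphabetically, ignoring any di-/tri- multipliers.
Assembling the pieces gives 5-chloro-4-ethylheptan-3-one.

5-chloro-4-ethylheptan-3-one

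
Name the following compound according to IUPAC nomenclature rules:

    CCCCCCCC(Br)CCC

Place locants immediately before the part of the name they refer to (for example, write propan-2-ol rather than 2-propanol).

The longest carbon chain is 11 atoms: the parent is undecane.
The numbering direction is chosen so that the substituent locant set {4} is lower than {8} at the first point of difference.
This places a bromo group at C-4.
The name is 4-bromoundecane.

4-bromoundecane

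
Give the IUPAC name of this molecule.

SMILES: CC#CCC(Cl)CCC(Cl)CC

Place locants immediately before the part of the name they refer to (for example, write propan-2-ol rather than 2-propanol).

The longest carbon chain that includes the multiple bond has 10 carbons, so the parent hydride is decane.
The chain contains a C≡C triple bond, so the unsaturation ending is -yne.
The numbering direction is chosen so that numbering from this end puts the triple bond at C-2 rather than C-8.
That gives the triple bond between C-2 and C-3; chloro groups at C-5 and C-8.
Putting it together: 5,8-dichlorodec-2-yne.

5,8-dichlorodec-2-yne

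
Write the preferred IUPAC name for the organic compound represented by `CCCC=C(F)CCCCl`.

Counting along the main chain through the multiple bond gives 8 carbons: the parent is octane.
The chain contains a C=C double bond, so the unsaturation ending is -ene.
Number the chain so that the substituent locant set {1,4} is lower than {5,8} at the first point of difference.
This places the double bond between C-4 and C-5; a chloro group at C-1; a fluoro group at C-4.
Prefixes are listed alphabetically: chloro, fluoro.
The name is 1-chloro-4-fluorooct-4-ene.

1-chloro-4-fluorooct-4-ene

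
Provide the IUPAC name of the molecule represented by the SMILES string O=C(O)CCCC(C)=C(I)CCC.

6-iodo-5-methylnon-5-enoic acid

Counting along the main chain through the –COOH group and the multiple bond gives 9 carbons: the parent is nonane.
A carboxylic acid (terminal –COOH) is the principal characteristic group, giving the suffix -oic acid.
There is one C=C double bond, indicated by the ending -ene.
Choose the numbering such that the carboxylic acid carbon is C-1 by definition.
This places the double bond between C-5 and C-6; an iodo group at C-6; a methyl group at C-5.
The substituents are ordered alphabetically, ignoring any di-/tri- multipliers.
The name is 6-iodo-5-methylnon-5-enoic acid.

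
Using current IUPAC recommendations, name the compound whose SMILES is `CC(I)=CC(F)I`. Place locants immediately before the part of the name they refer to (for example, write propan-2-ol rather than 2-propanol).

1-fluoro-1,3-diiodobut-2-ene

The longest carbon chain that includes the multiple bond has 4 carbons, so the parent hydride is butane.
The chain contains a C=C double bond, so the unsaturation ending is -ene.
Choose the numbering such that the substituent locant set {1,1,3} is lower than {2,4,4} at the first point of difference.
This places the double bond between C-2 and C-3; a fluoro group at C-1; iodo groups at C-1 and C-3.
Substituent prefixes are cited in alphabetical order (multiplying prefixes like di-/tri- are ignored for ordering).
Assembling the pieces gives 1-fluoro-1,3-diiodobut-2-ene.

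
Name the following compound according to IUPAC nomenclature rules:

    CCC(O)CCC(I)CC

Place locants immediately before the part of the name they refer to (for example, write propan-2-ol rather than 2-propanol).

6-iodooctan-3-ol

The longest carbon chain that includes the –OH group has 8 carbons, so the parent hydride is octane.
An alcohol (–OH) is the principal characteristic group, giving the suffix -ol.
The numbering direction is chosen so that numbering from this end puts the hydroxyl group at C-3 rather than C-6.
That gives the hydroxyl at C-3; an iodo group at C-6.
Assembling the pieces gives 6-iodooctan-3-ol.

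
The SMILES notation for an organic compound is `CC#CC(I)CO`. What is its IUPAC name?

2-iodopent-3-yn-1-ol

The longest chain bearing the –OH group and the multiple bond is 5 carbons long (pentane).
An alcohol (–OH) is the principal characteristic group, giving the suffix -ol.
A C≡C triple bond in the chain gives the infix -yne-.
Number the chain so that numbering from this end puts the hydroxyl group at C-1 rather than C-5.
That gives the hydroxyl at C-1; the triple bond between C-3 and C-4; an iodo group at C-2.
Assembling the pieces gives 2-iodopent-3-yn-1-ol.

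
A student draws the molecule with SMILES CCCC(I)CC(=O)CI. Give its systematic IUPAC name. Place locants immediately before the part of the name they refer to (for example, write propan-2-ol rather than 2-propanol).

The longest chain bearing the carbonyl is 7 carbons long (heptane).
The principal characteristic group is a ketone (C=O on an internal carbon), named with the suffix -one.
Choose the numbering such that numbering from this end puts the carbonyl group at C-2 rather than C-6.
With this numbering: the carbonyl at C-2; iodo groups at C-1 and C-4.
The name is 1,4-diiodoheptan-2-one.

1,4-diiodoheptan-2-one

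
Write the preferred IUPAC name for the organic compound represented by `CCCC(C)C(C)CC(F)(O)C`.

The longest carbon chain that includes the –OH group has 8 carbons, so the parent hydride is octane.
An alcohol (–OH) is the principal characteristic group, giving the suffix -ol.
Choose the numbering such that numbering from this end puts the hydroxyl group at C-2 rather than C-7.
That gives the hydroxyl at C-2; a fluoro group at C-2; methyl groups at C-4 and C-5.
The substituents are ordered alphabetically, ignoring any di-/tri- multipliers.
The name is 2-fluoro-4,5-dimethyloctan-2-ol.

2-fluoro-4,5-dimethyloctan-2-ol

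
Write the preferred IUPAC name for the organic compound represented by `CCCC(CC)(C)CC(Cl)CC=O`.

Counting along the main chain through the –CHO group gives 8 carbons: the parent is octane.
The principal characteristic group is an aldehyde (terminal –CHO), named with the suffix -al.
Number the chain so that the aldehyde carbon is C-1 by definition.
That gives a chloro group at C-3; an ethyl group at C-5; a methyl group at C-5.
Substituent prefixes are cited in alphabetical order (multiplying prefixes like di-/tri- are ignored for ordering).
Assembling the pieces gives 3-chloro-5-ethyl-5-methyloctanal.

3-chloro-5-ethyl-5-methyloctanal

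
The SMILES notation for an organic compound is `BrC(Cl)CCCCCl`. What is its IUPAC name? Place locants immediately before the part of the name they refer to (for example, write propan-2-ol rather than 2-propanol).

The parent chain contains 5 carbons (pentane).
Number the chain so that the substituent locant set {1,1,5} is lower than {1,5,5} at the first point of difference.
That gives a bromo group at C-1; chloro groups at C-1 and C-5.
Prefixes are listed alphabetically: bromo, chloro.
Putting it together: 1-bromo-1,5-dichloropentane.

1-bromo-1,5-dichloropentane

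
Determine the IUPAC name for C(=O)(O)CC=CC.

The longest carbon chain that includes the –COOH group and the multiple bond has 5 carbons, so the parent hydride is pentane.
A carboxylic acid (terminal –COOH) is the principal characteristic group, giving the suffix -oic acid.
The chain contains a C=C double bond, so the unsaturation ending is -ene.
Number the chain so that the carboxylic acid carbon is C-1 by definition.
With this numbering: the double bond between C-3 and C-4.
Putting it together: pent-3-enoic acid.

pent-3-enoic acid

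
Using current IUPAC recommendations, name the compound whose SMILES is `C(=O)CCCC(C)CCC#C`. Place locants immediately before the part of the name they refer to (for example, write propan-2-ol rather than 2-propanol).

5-methylnon-8-ynal

Counting along the main chain through the –CHO group and the multiple bond gives 9 carbons: the parent is nonane.
The highest-priority functional group is an aldehyde (terminal –CHO), so the name ends in -al.
A C≡C triple bond in the chain gives the infix -yne-.
The numbering direction is chosen so that the aldehyde carbon is C-1 by definition.
This places the triple bond between C-8 and C-9; a methyl group at C-5.
Assembling the pieces gives 5-methylnon-8-ynal.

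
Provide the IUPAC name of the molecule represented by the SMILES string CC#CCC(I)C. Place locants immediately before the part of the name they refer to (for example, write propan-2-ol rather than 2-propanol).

5-iodohex-2-yne

The longest carbon chain that includes the multiple bond has 6 carbons, so the parent hydride is hexane.
There is one C≡C triple bond, indicated by the ending -yne.
Number the chain so that numbering from this end puts the triple bond at C-2 rather than C-4.
That gives the triple bond between C-2 and C-3; an iodo group at C-5.
Assembling the pieces gives 5-iodohex-2-yne.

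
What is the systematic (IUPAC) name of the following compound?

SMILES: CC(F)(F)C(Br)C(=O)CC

4-bromo-5,5-difluorohexan-3-one

The longest carbon chain that includes the carbonyl has 6 carbons, so the parent hydride is hexane.
The principal characteristic group is a ketone (C=O on an internal carbon), named with the suffix -one.
Choose the numbering such that numbering from this end puts the carbonyl group at C-3 rather than C-4.
This places the carbonyl at C-3; a bromo group at C-4; two fluoro groups at C-5.
Prefixes are listed alphabetically: bromo, fluoro.
Putting it together: 4-bromo-5,5-difluorohexan-3-one.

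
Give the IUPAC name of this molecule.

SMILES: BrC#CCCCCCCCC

1-bromodec-1-yne

The longest carbon chain that includes the multiple bond has 10 carbons, so the parent hydride is decane.
A C≡C triple bond in the chain gives the infix -yne-.
Number the chain so that numbering from this end puts the triple bond at C-1 rather than C-9.
That gives the triple bond between C-1 and C-2; a bromo group at C-1.
The name is 1-bromodec-1-yne.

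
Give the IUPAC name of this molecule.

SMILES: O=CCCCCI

The longest chain bearing the –CHO group is 5 carbons long (pentane).
An aldehyde (terminal –CHO) is the principal characteristic group, giving the suffix -al.
Choose the numbering such that the aldehyde carbon is C-1 by definition.
This places an iodo group at C-5.
The name is 5-iodopentanal.

5-iodopentanal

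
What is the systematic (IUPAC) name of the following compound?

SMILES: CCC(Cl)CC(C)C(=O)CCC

7-chloro-5-methylnonan-4-one

The longest chain bearing the carbonyl is 9 carbons long (nonane).
A ketone (C=O on an internal carbon) is the principal characteristic group, giving the suffix -one.
Number the chain so that numbering from this end puts the carbonyl group at C-4 rather than C-6.
With this numbering: the carbonyl at C-4; a chloro group at C-7; a methyl group at C-5.
Substituent prefixes are cited in alphabetical order (multiplying prefixes like di-/tri- are ignored for ordering).
The name is 7-chloro-5-methylnonan-4-one.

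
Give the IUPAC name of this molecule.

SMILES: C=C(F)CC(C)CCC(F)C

The longest chain bearing the multiple bond is 8 carbons long (octane).
There is one C=C double bond, indicated by the ending -ene.
The numbering direction is chosen so that numbering from this end puts the double bond at C-1 rather than C-7.
With this numbering: the double bond between C-1 and C-2; fluoro groups at C-2 and C-7; a methyl group at C-4.
Substituent prefixes are cited in alphabetical order (multiplying prefixes like di-/tri- are ignored for ordering).
Putting it together: 2,7-difluoro-4-methyloct-1-ene.

2,7-difluoro-4-methyloct-1-ene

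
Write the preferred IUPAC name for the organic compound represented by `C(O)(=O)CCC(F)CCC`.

Counting along the main chain through the –COOH group gives 7 carbons: the parent is heptane.
The principal characteristic group is a carboxylic acid (terminal –COOH), named with the suffix -oic acid.
Choose the numbering such that the carboxylic acid carbon is C-1 by definition.
With this numbering: a fluoro group at C-4.
Assembling the pieces gives 4-fluoroheptanoic acid.

4-fluoroheptanoic acid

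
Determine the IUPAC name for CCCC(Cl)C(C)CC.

4-chloro-3-methylheptane

The longest continuous carbon chain has 7 atoms, so the parent hydride is heptane.
Number the chain so that the substituent locant set {3,4} is lower than {4,5} at the first point of difference.
With this numbering: a chloro group at C-4; a methyl group at C-3.
Substituent prefixes are cited in alphabetical order (multiplying prefixes like di-/tri- are ignored for ordering).
Assembling the pieces gives 4-chloro-3-methylheptane.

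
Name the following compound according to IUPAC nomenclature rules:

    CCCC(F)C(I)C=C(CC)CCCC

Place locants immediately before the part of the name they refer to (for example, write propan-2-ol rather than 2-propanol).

Counting along the main chain through the multiple bond gives 11 carbons: the parent is undecane.
The chain contains a C=C double bond, so the unsaturation ending is -ene.
Number the chain so that numbering from this end puts the double bond at C-5 rather than C-6.
With this numbering: the double bond between C-5 and C-6; an ethyl group at C-5; a fluoro group at C-8; an iodo group at C-7.
Prefixes are listed alphabetically: ethyl, fluoro, iodo.
Putting it together: 5-ethyl-8-fluoro-7-iodoundec-5-ene.

5-ethyl-8-fluoro-7-iodoundec-5-ene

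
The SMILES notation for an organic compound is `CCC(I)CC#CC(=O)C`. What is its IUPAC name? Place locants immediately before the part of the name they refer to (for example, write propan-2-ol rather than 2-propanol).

6-iodooct-3-yn-2-one

Counting along the main chain through the carbonyl and the multiple bond gives 8 carbons: the parent is octane.
The highest-priority functional group is a ketone (C=O on an internal carbon), so the name ends in -one.
A C≡C triple bond in the chain gives the infix -yne-.
Number the chain so that numbering from this end puts the carbonyl group at C-2 rather than C-7.
With this numbering: the carbonyl at C-2; the triple bond between C-3 and C-4; an iodo group at C-6.
Putting it together: 6-iodooct-3-yn-2-one.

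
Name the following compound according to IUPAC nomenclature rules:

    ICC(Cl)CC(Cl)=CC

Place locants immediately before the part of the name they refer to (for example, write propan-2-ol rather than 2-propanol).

3,5-dichloro-6-iodohex-2-ene

Counting along the main chain through the multiple bond gives 6 carbons: the parent is hexane.
A C=C double bond in the chain gives the infix -ene-.
Number the chain so that numbering from this end puts the double bond at C-2 rather than C-4.
That gives the double bond between C-2 and C-3; chloro groups at C-3 and C-5; an iodo group at C-6.
The substituents are ordered alphabetically, ignoring any di-/tri- multipliers.
The name is 3,5-dichloro-6-iodohex-2-ene.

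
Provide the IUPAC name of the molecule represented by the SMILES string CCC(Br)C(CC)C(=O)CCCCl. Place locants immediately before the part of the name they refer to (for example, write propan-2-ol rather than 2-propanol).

The longest chain bearing the carbonyl is 8 carbons long (octane).
The highest-priority functional group is a ketone (C=O on an internal carbon), so the name ends in -one.
Choose the numbering such that numbering from this end puts the carbonyl group at C-4 rather than C-5.
That gives the carbonyl at C-4; a bromo group at C-6; a chloro group at C-1; an ethyl group at C-5.
Substituent prefixes are cited in alphabetical order (multiplying prefixes like di-/tri- are ignored for ordering).
Assembling the pieces gives 6-bromo-1-chloro-5-ethyloctan-4-one.

6-bromo-1-chloro-5-ethyloctan-4-one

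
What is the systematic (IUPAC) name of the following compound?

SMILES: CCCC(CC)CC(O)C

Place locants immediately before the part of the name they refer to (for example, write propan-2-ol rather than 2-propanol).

4-ethylheptan-2-ol

The longest chain bearing the –OH group is 7 carbons long (heptane).
The highest-priority functional group is an alcohol (–OH), so the name ends in -ol.
Number the chain so that numbering from this end puts the hydroxyl group at C-2 rather than C-6.
That gives the hydroxyl at C-2; an ethyl group at C-4.
The name is 4-ethylheptan-2-ol.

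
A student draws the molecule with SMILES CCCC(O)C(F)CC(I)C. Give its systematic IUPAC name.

Counting along the main chain through the –OH group gives 8 carbons: the parent is octane.
The highest-priority functional group is an alcohol (–OH), so the name ends in -ol.
Number the chain so that numbering from this end puts the hydroxyl group at C-4 rather than C-5.
This places the hydroxyl at C-4; a fluoro group at C-5; an iodo group at C-7.
Prefixes are listed alphabetically: fluoro, iodo.
Assembling the pieces gives 5-fluoro-7-iodooctan-4-ol.

5-fluoro-7-iodooctan-4-ol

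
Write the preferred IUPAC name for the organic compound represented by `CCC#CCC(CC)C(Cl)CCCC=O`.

5-chloro-6-ethylundec-8-ynal

The longest carbon chain that includes the –CHO group and the multiple bond has 11 carbons, so the parent hydride is undecane.
The principal characteristic group is an aldehyde (terminal –CHO), named with the suffix -al.
A C≡C triple bond in the chain gives the infix -yne-.
The numbering direction is chosen so that the aldehyde carbon is C-1 by definition.
With this numbering: the triple bond between C-8 and C-9; a chloro group at C-5; an ethyl group at C-6.
The substituents are ordered alphabetically, ignoring any di-/tri- multipliers.
Assembling the pieces gives 5-chloro-6-ethylundec-8-ynal.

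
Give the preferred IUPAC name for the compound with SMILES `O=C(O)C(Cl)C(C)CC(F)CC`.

2-chloro-5-fluoro-3-methylheptanoic acid

Counting along the main chain through the –COOH group gives 7 carbons: the parent is heptane.
A carboxylic acid (terminal –COOH) is the principal characteristic group, giving the suffix -oic acid.
Choose the numbering such that the carboxylic acid carbon is C-1 by definition.
This places a chloro group at C-2; a fluoro group at C-5; a methyl group at C-3.
The substituents are ordered alphabetically, ignoring any di-/tri- multipliers.
The name is 2-chloro-5-fluoro-3-methylheptanoic acid.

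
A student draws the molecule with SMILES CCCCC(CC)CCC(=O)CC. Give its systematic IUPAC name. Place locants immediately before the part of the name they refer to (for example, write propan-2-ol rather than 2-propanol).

6-ethyldecan-3-one

The longest chain bearing the carbonyl is 10 carbons long (decane).
A ketone (C=O on an internal carbon) is the principal characteristic group, giving the suffix -one.
Number the chain so that numbering from this end puts the carbonyl group at C-3 rather than C-8.
That gives the carbonyl at C-3; an ethyl group at C-6.
Putting it together: 6-ethyldecan-3-one.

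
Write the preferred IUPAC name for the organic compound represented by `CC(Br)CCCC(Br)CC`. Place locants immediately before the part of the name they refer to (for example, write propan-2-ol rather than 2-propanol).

2,6-dibromooctane

The parent chain contains 8 carbons (octane).
Number the chain so that the substituent locant set {2,6} is lower than {3,7} at the first point of difference.
That gives bromo groups at C-2 and C-6.
Assembling the pieces gives 2,6-dibromooctane.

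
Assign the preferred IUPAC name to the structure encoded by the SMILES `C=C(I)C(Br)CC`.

3-bromo-2-iodopent-1-ene

The longest chain bearing the multiple bond is 5 carbons long (pentane).
The chain contains a C=C double bond, so the unsaturation ending is -ene.
The numbering direction is chosen so that numbering from this end puts the double bond at C-1 rather than C-4.
This places the double bond between C-1 and C-2; a bromo group at C-3; an iodo group at C-2.
The substituents are ordered alphabetically, ignoring any di-/tri- multipliers.
The name is 3-bromo-2-iodopent-1-ene.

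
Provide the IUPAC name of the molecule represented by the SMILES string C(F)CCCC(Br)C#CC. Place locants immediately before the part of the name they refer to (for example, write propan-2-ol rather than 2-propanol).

4-bromo-8-fluorooct-2-yne

Counting along the main chain through the multiple bond gives 8 carbons: the parent is octane.
A C≡C triple bond in the chain gives the infix -yne-.
The numbering direction is chosen so that numbering from this end puts the triple bond at C-2 rather than C-6.
That gives the triple bond between C-2 and C-3; a bromo group at C-4; a fluoro group at C-8.
Substituent prefixes are cited in alphabetical order (multiplying prefixes like di-/tri- are ignored for ordering).
Assembling the pieces gives 4-bromo-8-fluorooct-2-yne.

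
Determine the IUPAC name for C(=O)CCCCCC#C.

oct-7-ynal

The longest carbon chain that includes the –CHO group and the multiple bond has 8 carbons, so the parent hydride is octane.
The highest-priority functional group is an aldehyde (terminal –CHO), so the name ends in -al.
The chain contains a C≡C triple bond, so the unsaturation ending is -yne.
Number the chain so that the aldehyde carbon is C-1 by definition.
That gives the triple bond between C-7 and C-8.
Putting it together: oct-7-ynal.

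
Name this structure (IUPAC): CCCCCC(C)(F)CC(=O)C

The longest chain bearing the carbonyl is 9 carbons long (nonane).
A ketone (C=O on an internal carbon) is the principal characteristic group, giving the suffix -one.
Choose the numbering such that numbering from this end puts the carbonyl group at C-2 rather than C-8.
That gives the carbonyl at C-2; a fluoro group at C-4; a methyl group at C-4.
The substituents are ordered alphabetically, ignoring any di-/tri- multipliers.
Putting it together: 4-fluoro-4-methylnonan-2-one.

4-fluoro-4-methylnonan-2-one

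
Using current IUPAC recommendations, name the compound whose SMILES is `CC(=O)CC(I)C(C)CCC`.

The longest carbon chain that includes the carbonyl has 8 carbons, so the parent hydride is octane.
A ketone (C=O on an internal carbon) is the principal characteristic group, giving the suffix -one.
The numbering direction is chosen so that numbering from this end puts the carbonyl group at C-2 rather than C-7.
With this numbering: the carbonyl at C-2; an iodo group at C-4; a methyl group at C-5.
Substituent prefixes are cited in alphabetical order (multiplying prefixes like di-/tri- are ignored for ordering).
Putting it together: 4-iodo-5-methyloctan-2-one.

4-iodo-5-methyloctan-2-one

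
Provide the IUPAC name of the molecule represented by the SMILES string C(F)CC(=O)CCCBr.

6-bromo-1-fluorohexan-3-one

The longest carbon chain that includes the carbonyl has 6 carbons, so the parent hydride is hexane.
A ketone (C=O on an internal carbon) is the principal characteristic group, giving the suffix -one.
Choose the numbering such that numbering from this end puts the carbonyl group at C-3 rather than C-4.
That gives the carbonyl at C-3; a bromo group at C-6; a fluoro group at C-1.
Substituent prefixes are cited in alphabetical order (multiplying prefixes like di-/tri- are ignored for ordering).
The name is 6-bromo-1-fluorohexan-3-one.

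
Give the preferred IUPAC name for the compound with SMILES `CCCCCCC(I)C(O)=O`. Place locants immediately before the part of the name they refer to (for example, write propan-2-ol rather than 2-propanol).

The longest chain bearing the –COOH group is 8 carbons long (octane).
The highest-priority functional group is a carboxylic acid (terminal –COOH), so the name ends in -oic acid.
Number the chain so that the carboxylic acid carbon is C-1 by definition.
That gives an iodo group at C-2.
Assembling the pieces gives 2-iodooctanoic acid.

2-iodooctanoic acid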